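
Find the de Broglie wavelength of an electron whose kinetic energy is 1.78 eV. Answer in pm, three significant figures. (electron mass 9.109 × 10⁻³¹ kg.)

KE = 1.78 eV = 2.852 × 10⁻¹⁹ J.
p = √(2mKE) = √(2 × 9.109 × 10⁻³¹ × 2.852 × 10⁻¹⁹) = 7.208 × 10⁻²⁵ kg·m/s.
λ = h/p = 6.626 × 10⁻³⁴ / 7.208 × 10⁻²⁵ = 9.19 × 10⁻¹⁰ m = 919 pm.

λ = 919 pm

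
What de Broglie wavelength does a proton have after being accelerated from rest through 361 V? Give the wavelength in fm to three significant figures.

λ = 1510 fm

KE = eV = 1.602 × 10⁻¹⁹ × 361.0 = 5.783 × 10⁻¹⁷ J.
p = √(2mKE) = √(2 × 1.673 × 10⁻²⁷ × 5.783 × 10⁻¹⁷) = 4.399 × 10⁻²² kg·m/s.
λ = h/p = 6.626 × 10⁻³⁴ / 4.399 × 10⁻²² = 1.51 × 10⁻¹² m = 1510 fm.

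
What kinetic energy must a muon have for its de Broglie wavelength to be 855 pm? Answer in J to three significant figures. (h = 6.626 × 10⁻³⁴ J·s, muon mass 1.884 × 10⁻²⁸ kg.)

KE = 1.59 × 10⁻²¹ J

p = h/λ = 6.626 × 10⁻³⁴ / 8.550 × 10⁻¹⁰ = 7.750 × 10⁻²⁵ kg·m/s.
KE = p²/(2m) = (7.750 × 10⁻²⁵)² / (2 × 1.884 × 10⁻²⁸) = 1.594 × 10⁻²¹ J = 1.59 × 10⁻²¹ J.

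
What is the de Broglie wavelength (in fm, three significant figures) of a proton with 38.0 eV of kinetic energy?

λ = 4640 fm

KE = 38.0 eV = 6.088 × 10⁻¹⁸ J.
p = √(2mKE) = √(2 × 1.673 × 10⁻²⁷ × 6.088 × 10⁻¹⁸) = 1.427 × 10⁻²² kg·m/s.
λ = h/p = 6.626 × 10⁻³⁴ / 1.427 × 10⁻²² = 4.64 × 10⁻¹² m = 4640 fm.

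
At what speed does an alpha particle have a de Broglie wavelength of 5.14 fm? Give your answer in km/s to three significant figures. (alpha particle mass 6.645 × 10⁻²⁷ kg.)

v = 1.94 × 10⁴ km/s

p = h/λ = 6.626 × 10⁻³⁴ / 5.140 × 10⁻¹⁵ = 1.289 × 10⁻¹⁹ kg·m/s.
v = p/m = 1.289 × 10⁻¹⁹ / 6.645 × 10⁻²⁷ = 1.94 × 10⁷ m/s = 1.94 × 10⁴ km/s.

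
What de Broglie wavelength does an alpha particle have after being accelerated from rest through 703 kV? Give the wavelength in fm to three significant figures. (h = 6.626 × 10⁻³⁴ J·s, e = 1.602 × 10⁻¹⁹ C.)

KE = 2eV = 2 × 1.602 × 10⁻¹⁹ × 7.030 × 10⁵ = 2.252 × 10⁻¹³ J.
p = √(2mKE) = √(2 × 6.645 × 10⁻²⁷ × 2.252 × 10⁻¹³) = 5.471 × 10⁻²⁰ kg·m/s.
λ = h/p = 6.626 × 10⁻³⁴ / 5.471 × 10⁻²⁰ = 1.21 × 10⁻¹⁴ m = 12.1 fm.

λ = 12.1 fm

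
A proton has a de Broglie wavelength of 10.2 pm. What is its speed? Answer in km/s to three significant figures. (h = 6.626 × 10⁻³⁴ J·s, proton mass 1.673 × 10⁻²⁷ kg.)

v = 38.8 km/s

p = h/λ = 6.626 × 10⁻³⁴ / 1.020 × 10⁻¹¹ = 6.496 × 10⁻²³ kg·m/s.
v = p/m = 6.496 × 10⁻²³ / 1.673 × 10⁻²⁷ = 3.88 × 10⁴ m/s = 38.8 km/s.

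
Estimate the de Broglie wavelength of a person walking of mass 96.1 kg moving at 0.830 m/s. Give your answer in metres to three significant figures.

p = mv = 96.1 × 0.830 = 7.976 × 10¹ kg·m/s.
λ = h/p = 6.626 × 10⁻³⁴ / 7.976 × 10¹ = 8.31 × 10⁻³⁶ m.

λ = 8.31 × 10⁻³⁶ m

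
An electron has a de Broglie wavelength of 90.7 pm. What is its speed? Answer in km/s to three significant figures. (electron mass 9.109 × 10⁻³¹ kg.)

v = 8020 km/s

p = h/λ = 6.626 × 10⁻³⁴ / 9.070 × 10⁻¹¹ = 7.305 × 10⁻²⁴ kg·m/s.
v = p/m = 7.305 × 10⁻²⁴ / 9.109 × 10⁻³¹ = 8.02 × 10⁶ m/s = 8020 km/s.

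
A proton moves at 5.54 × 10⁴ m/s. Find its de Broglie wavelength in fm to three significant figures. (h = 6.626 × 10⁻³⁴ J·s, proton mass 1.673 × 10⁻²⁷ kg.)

p = mv = 1.673 × 10⁻²⁷ × 5.54 × 10⁴ = 9.268 × 10⁻²³ kg·m/s.
λ = h/p = 6.626 × 10⁻³⁴ / 9.268 × 10⁻²³ = 7.15 × 10⁻¹² m = 7150 fm.

λ = 7150 fm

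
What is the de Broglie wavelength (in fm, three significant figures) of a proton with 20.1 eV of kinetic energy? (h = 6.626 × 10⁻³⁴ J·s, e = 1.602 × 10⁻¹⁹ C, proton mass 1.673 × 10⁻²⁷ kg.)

KE = 20.1 eV = 3.220 × 10⁻¹⁸ J.
p = √(2mKE) = √(2 × 1.673 × 10⁻²⁷ × 3.220 × 10⁻¹⁸) = 1.038 × 10⁻²² kg·m/s.
λ = h/p = 6.626 × 10⁻³⁴ / 1.038 × 10⁻²² = 6.38 × 10⁻¹² m = 6380 fm.

λ = 6380 fm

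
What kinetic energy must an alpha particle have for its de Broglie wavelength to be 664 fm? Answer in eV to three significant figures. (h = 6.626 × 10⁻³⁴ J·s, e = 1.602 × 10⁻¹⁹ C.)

p = h/λ = 6.626 × 10⁻³⁴ / 6.640 × 10⁻¹³ = 9.979 × 10⁻²² kg·m/s.
KE = p²/(2m) = (9.979 × 10⁻²²)² / (2 × 6.645 × 10⁻²⁷) = 7.493 × 10⁻¹⁷ J = 468 eV.

KE = 468 eV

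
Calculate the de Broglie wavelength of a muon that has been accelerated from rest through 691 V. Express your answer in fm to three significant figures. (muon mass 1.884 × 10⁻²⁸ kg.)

λ = 3240 fm

KE = eV = 1.602 × 10⁻¹⁹ × 691.0 = 1.107 × 10⁻¹⁶ J.
p = √(2mKE) = √(2 × 1.884 × 10⁻²⁸ × 1.107 × 10⁻¹⁶) = 2.042 × 10⁻²² kg·m/s.
λ = h/p = 6.626 × 10⁻³⁴ / 2.042 × 10⁻²² = 3.24 × 10⁻¹² m = 3240 fm.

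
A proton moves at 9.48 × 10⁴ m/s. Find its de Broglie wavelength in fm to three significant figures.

p = mv = 1.673 × 10⁻²⁷ × 9.48 × 10⁴ = 1.586 × 10⁻²² kg·m/s.
λ = h/p = 6.626 × 10⁻³⁴ / 1.586 × 10⁻²² = 4.18 × 10⁻¹² m = 4180 fm.

λ = 4180 fm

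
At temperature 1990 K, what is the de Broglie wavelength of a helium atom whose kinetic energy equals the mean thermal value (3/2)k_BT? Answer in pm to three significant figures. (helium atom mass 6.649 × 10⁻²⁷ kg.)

λ = 28.3 pm

KE = (3/2)k_BT = 1.5 × 1.381 × 10⁻²³ × 1990 = 4.122 × 10⁻²⁰ J.
p = √(2mKE) = √(2 × 6.649 × 10⁻²⁷ × 4.122 × 10⁻²⁰) = 2.341 × 10⁻²³ kg·m/s.
λ = h/p = 2.83 × 10⁻¹¹ m = 28.3 pm.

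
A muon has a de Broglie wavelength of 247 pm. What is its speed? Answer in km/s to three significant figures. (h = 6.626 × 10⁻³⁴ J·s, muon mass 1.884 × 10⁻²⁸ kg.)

p = h/λ = 6.626 × 10⁻³⁴ / 2.470 × 10⁻¹⁰ = 2.683 × 10⁻²⁴ kg·m/s.
v = p/m = 2.683 × 10⁻²⁴ / 1.884 × 10⁻²⁸ = 1.42 × 10⁴ m/s = 14.2 km/s.

v = 14.2 km/s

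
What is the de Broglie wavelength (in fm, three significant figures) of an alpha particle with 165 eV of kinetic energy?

KE = 165 eV = 2.643 × 10⁻¹⁷ J.
p = √(2mKE) = √(2 × 6.645 × 10⁻²⁷ × 2.643 × 10⁻¹⁷) = 5.927 × 10⁻²² kg·m/s.
λ = h/p = 6.626 × 10⁻³⁴ / 5.927 × 10⁻²² = 1.12 × 10⁻¹² m = 1120 fm.

λ = 1120 fm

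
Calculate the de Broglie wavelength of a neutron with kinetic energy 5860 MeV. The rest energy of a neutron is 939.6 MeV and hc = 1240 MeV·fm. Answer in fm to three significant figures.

λ = 0.184 fm

Total energy E = KE + m₀c² = 5860 + 939.6 = 6799.6 MeV.
(pc)² = E² − (m₀c²)² = (6799.6)² − (939.6)² = 4.535 × 10⁷ MeV², so pc = 6734 MeV.
λ = hc/(pc) = 1240 MeV·fm / 6734 MeV = 0.184 fm.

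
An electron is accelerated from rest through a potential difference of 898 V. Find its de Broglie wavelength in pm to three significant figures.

λ = 40.9 pm

KE = eV = 1.602 × 10⁻¹⁹ × 898.0 = 1.439 × 10⁻¹⁶ J.
p = √(2mKE) = √(2 × 9.109 × 10⁻³¹ × 1.439 × 10⁻¹⁶) = 1.619 × 10⁻²³ kg·m/s.
λ = h/p = 6.626 × 10⁻³⁴ / 1.619 × 10⁻²³ = 4.09 × 10⁻¹¹ m = 40.9 pm.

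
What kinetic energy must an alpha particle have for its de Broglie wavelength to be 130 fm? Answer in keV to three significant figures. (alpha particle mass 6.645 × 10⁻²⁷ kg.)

p = h/λ = 6.626 × 10⁻³⁴ / 1.300 × 10⁻¹³ = 5.097 × 10⁻²¹ kg·m/s.
KE = p²/(2m) = (5.097 × 10⁻²¹)² / (2 × 6.645 × 10⁻²⁷) = 1.955 × 10⁻¹⁵ J = 12.2 keV.

KE = 12.2 keV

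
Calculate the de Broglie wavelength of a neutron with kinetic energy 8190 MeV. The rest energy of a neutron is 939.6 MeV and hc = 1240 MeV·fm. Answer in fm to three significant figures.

λ = 0.137 fm

Total energy E = KE + m₀c² = 8190 + 939.6 = 9129.6 MeV.
(pc)² = E² − (m₀c²)² = (9129.6)² − (939.6)² = 8.247 × 10⁷ MeV², so pc = 9081 MeV.
λ = hc/(pc) = 1240 MeV·fm / 9081 MeV = 0.137 fm.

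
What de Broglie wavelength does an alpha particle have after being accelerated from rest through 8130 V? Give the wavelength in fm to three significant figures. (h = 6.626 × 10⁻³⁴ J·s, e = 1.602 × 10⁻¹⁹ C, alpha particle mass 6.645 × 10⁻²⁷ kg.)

λ = 113 fm

KE = 2eV = 2 × 1.602 × 10⁻¹⁹ × 8130 = 2.605 × 10⁻¹⁵ J.
p = √(2mKE) = √(2 × 6.645 × 10⁻²⁷ × 2.605 × 10⁻¹⁵) = 5.884 × 10⁻²¹ kg·m/s.
λ = h/p = 6.626 × 10⁻³⁴ / 5.884 × 10⁻²¹ = 1.13 × 10⁻¹³ m = 113 fm.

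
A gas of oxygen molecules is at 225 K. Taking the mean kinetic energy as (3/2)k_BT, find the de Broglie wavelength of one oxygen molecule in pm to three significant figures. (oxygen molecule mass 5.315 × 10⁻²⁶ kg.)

KE = (3/2)k_BT = 1.5 × 1.381 × 10⁻²³ × 225 = 4.661 × 10⁻²¹ J.
p = √(2mKE) = √(2 × 5.315 × 10⁻²⁶ × 4.661 × 10⁻²¹) = 2.226 × 10⁻²³ kg·m/s.
λ = h/p = 2.98 × 10⁻¹¹ m = 29.8 pm.

λ = 29.8 pm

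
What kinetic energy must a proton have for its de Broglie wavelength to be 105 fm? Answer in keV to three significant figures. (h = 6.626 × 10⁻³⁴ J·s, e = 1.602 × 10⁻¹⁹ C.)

KE = 74.3 keV

p = h/λ = 6.626 × 10⁻³⁴ / 1.050 × 10⁻¹³ = 6.310 × 10⁻²¹ kg·m/s.
KE = p²/(2m) = (6.310 × 10⁻²¹)² / (2 × 1.673 × 10⁻²⁷) = 1.190 × 10⁻¹⁴ J = 74.3 keV.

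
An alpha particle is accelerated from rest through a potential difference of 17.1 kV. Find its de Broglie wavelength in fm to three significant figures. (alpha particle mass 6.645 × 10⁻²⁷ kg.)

λ = 77.7 fm

KE = 2eV = 2 × 1.602 × 10⁻¹⁹ × 1.710 × 10⁴ = 5.479 × 10⁻¹⁵ J.
p = √(2mKE) = √(2 × 6.645 × 10⁻²⁷ × 5.479 × 10⁻¹⁵) = 8.533 × 10⁻²¹ kg·m/s.
λ = h/p = 6.626 × 10⁻³⁴ / 8.533 × 10⁻²¹ = 7.77 × 10⁻¹⁴ m = 77.7 fm.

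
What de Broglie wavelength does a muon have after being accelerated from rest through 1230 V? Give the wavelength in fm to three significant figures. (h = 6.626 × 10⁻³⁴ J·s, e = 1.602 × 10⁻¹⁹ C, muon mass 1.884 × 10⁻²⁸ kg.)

KE = eV = 1.602 × 10⁻¹⁹ × 1230 = 1.970 × 10⁻¹⁶ J.
p = √(2mKE) = √(2 × 1.884 × 10⁻²⁸ × 1.970 × 10⁻¹⁶) = 2.725 × 10⁻²² kg·m/s.
λ = h/p = 6.626 × 10⁻³⁴ / 2.725 × 10⁻²² = 2.43 × 10⁻¹² m = 2430 fm.

λ = 2430 fm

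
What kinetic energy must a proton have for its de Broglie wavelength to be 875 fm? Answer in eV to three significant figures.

KE = 1070 eV

p = h/λ = 6.626 × 10⁻³⁴ / 8.750 × 10⁻¹³ = 7.573 × 10⁻²² kg·m/s.
KE = p²/(2m) = (7.573 × 10⁻²²)² / (2 × 1.673 × 10⁻²⁷) = 1.714 × 10⁻¹⁶ J = 1070 eV.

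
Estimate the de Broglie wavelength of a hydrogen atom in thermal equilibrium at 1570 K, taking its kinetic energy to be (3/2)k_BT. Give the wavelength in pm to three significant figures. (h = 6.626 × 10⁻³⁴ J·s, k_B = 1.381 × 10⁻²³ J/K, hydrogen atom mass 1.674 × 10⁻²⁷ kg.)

λ = 63.5 pm

KE = (3/2)k_BT = 1.5 × 1.381 × 10⁻²³ × 1570 = 3.252 × 10⁻²⁰ J.
p = √(2mKE) = √(2 × 1.674 × 10⁻²⁷ × 3.252 × 10⁻²⁰) = 1.043 × 10⁻²³ kg·m/s.
λ = h/p = 6.35 × 10⁻¹¹ m = 63.5 pm.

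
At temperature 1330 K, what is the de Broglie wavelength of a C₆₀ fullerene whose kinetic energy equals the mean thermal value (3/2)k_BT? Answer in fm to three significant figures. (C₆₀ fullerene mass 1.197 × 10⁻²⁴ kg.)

λ = 2580 fm

KE = (3/2)k_BT = 1.5 × 1.381 × 10⁻²³ × 1330 = 2.755 × 10⁻²⁰ J.
p = √(2mKE) = √(2 × 1.197 × 10⁻²⁴ × 2.755 × 10⁻²⁰) = 2.568 × 10⁻²² kg·m/s.
λ = h/p = 2.58 × 10⁻¹² m = 2580 fm.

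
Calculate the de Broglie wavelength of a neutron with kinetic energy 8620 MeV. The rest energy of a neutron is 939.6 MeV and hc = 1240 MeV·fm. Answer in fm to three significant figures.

λ = 0.130 fm

Total energy E = KE + m₀c² = 8620 + 939.6 = 9559.6 MeV.
(pc)² = E² − (m₀c²)² = (9559.6)² − (939.6)² = 9.050 × 10⁷ MeV², so pc = 9513 MeV.
λ = hc/(pc) = 1240 MeV·fm / 9513 MeV = 0.130 fm.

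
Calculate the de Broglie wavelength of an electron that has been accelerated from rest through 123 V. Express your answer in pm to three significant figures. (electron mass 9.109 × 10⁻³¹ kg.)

KE = eV = 1.602 × 10⁻¹⁹ × 123.0 = 1.970 × 10⁻¹⁷ J.
p = √(2mKE) = √(2 × 9.109 × 10⁻³¹ × 1.970 × 10⁻¹⁷) = 5.991 × 10⁻²⁴ kg·m/s.
λ = h/p = 6.626 × 10⁻³⁴ / 5.991 × 10⁻²⁴ = 1.11 × 10⁻¹⁰ m = 111 pm.

λ = 111 pm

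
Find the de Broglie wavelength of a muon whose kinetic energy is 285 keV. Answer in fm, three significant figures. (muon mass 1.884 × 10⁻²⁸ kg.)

λ = 160 fm

KE = 285 keV = 4.566 × 10⁻¹⁴ J.
p = √(2mKE) = √(2 × 1.884 × 10⁻²⁸ × 4.566 × 10⁻¹⁴) = 4.148 × 10⁻²¹ kg·m/s.
λ = h/p = 6.626 × 10⁻³⁴ / 4.148 × 10⁻²¹ = 1.60 × 10⁻¹³ m = 160 fm.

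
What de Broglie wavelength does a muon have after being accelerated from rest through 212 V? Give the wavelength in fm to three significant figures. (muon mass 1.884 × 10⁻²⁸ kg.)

λ = 5860 fm

KE = eV = 1.602 × 10⁻¹⁹ × 212.0 = 3.396 × 10⁻¹⁷ J.
p = √(2mKE) = √(2 × 1.884 × 10⁻²⁸ × 3.396 × 10⁻¹⁷) = 1.131 × 10⁻²² kg·m/s.
λ = h/p = 6.626 × 10⁻³⁴ / 1.131 × 10⁻²² = 5.86 × 10⁻¹² m = 5860 fm.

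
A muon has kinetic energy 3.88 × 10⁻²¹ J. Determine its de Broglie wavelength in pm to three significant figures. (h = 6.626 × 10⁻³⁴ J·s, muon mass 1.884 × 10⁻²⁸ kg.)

p = √(2mKE) = √(2 × 1.884 × 10⁻²⁸ × 3.880 × 10⁻²¹) = 1.209 × 10⁻²⁴ kg·m/s.
λ = h/p = 6.626 × 10⁻³⁴ / 1.209 × 10⁻²⁴ = 5.48 × 10⁻¹⁰ m = 548 pm.

λ = 548 pm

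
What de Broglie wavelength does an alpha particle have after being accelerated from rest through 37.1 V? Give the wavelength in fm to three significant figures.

λ = 1670 fm

KE = 2eV = 2 × 1.602 × 10⁻¹⁹ × 37.10 = 1.189 × 10⁻¹⁷ J.
p = √(2mKE) = √(2 × 6.645 × 10⁻²⁷ × 1.189 × 10⁻¹⁷) = 3.975 × 10⁻²² kg·m/s.
λ = h/p = 6.626 × 10⁻³⁴ / 3.975 × 10⁻²² = 1.67 × 10⁻¹² m = 1670 fm.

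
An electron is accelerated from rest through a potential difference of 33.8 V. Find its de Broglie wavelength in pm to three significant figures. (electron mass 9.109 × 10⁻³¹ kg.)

KE = eV = 1.602 × 10⁻¹⁹ × 33.80 = 5.415 × 10⁻¹⁸ J.
p = √(2mKE) = √(2 × 9.109 × 10⁻³¹ × 5.415 × 10⁻¹⁸) = 3.141 × 10⁻²⁴ kg·m/s.
λ = h/p = 6.626 × 10⁻³⁴ / 3.141 × 10⁻²⁴ = 2.11 × 10⁻¹⁰ m = 211 pm.

λ = 211 pm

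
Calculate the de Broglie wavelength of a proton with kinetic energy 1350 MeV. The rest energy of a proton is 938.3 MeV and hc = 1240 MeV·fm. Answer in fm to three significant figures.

Total energy E = KE + m₀c² = 1350 + 938.3 = 2288.3 MeV.
(pc)² = E² − (m₀c²)² = (2288.3)² − (938.3)² = 4.356 × 10⁶ MeV², so pc = 2087 MeV.
λ = hc/(pc) = 1240 MeV·fm / 2087 MeV = 0.594 fm.

λ = 0.594 fm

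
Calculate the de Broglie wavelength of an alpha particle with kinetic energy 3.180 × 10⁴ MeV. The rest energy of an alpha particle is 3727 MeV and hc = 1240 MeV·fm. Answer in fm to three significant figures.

λ = 0.0351 fm

Total energy E = KE + m₀c² = 3.180 × 10⁴ + 3727 = 35527 MeV.
(pc)² = E² − (m₀c²)² = (35527)² − (3727)² = 1.248 × 10⁹ MeV², so pc = 3.533 × 10⁴ MeV.
λ = hc/(pc) = 1240 MeV·fm / 3.533 × 10⁴ MeV = 0.0351 fm.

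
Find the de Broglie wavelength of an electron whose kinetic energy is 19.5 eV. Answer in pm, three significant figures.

KE = 19.5 eV = 3.124 × 10⁻¹⁸ J.
p = √(2mKE) = √(2 × 9.109 × 10⁻³¹ × 3.124 × 10⁻¹⁸) = 2.386 × 10⁻²⁴ kg·m/s.
λ = h/p = 6.626 × 10⁻³⁴ / 2.386 × 10⁻²⁴ = 2.78 × 10⁻¹⁰ m = 278 pm.

λ = 278 pm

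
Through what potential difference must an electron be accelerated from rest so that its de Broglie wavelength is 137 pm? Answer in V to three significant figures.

p = h/λ = 6.626 × 10⁻³⁴ / 1.370 × 10⁻¹⁰ = 4.836 × 10⁻²⁴ kg·m/s.
KE = p²/(2m) = 1.284 × 10⁻¹⁷ J.
V = KE/e = 1.284 × 10⁻¹⁷ / (1.602 × 10⁻¹⁹) = 80.1 V.

V = 80.1 V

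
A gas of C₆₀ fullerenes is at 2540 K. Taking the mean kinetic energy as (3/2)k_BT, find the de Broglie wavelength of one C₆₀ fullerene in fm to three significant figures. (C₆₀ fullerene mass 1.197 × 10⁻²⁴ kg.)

KE = (3/2)k_BT = 1.5 × 1.381 × 10⁻²³ × 2540 = 5.262 × 10⁻²⁰ J.
p = √(2mKE) = √(2 × 1.197 × 10⁻²⁴ × 5.262 × 10⁻²⁰) = 3.549 × 10⁻²² kg·m/s.
λ = h/p = 1.87 × 10⁻¹² m = 1870 fm.

λ = 1870 fm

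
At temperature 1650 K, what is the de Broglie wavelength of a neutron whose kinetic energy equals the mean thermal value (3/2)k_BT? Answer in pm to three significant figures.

KE = (3/2)k_BT = 1.5 × 1.381 × 10⁻²³ × 1650 = 3.418 × 10⁻²⁰ J.
p = √(2mKE) = √(2 × 1.675 × 10⁻²⁷ × 3.418 × 10⁻²⁰) = 1.070 × 10⁻²³ kg·m/s.
λ = h/p = 6.19 × 10⁻¹¹ m = 61.9 pm.

λ = 61.9 pm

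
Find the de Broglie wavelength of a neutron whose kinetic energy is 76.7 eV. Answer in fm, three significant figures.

KE = 76.7 eV = 1.229 × 10⁻¹⁷ J.
p = √(2mKE) = √(2 × 1.675 × 10⁻²⁷ × 1.229 × 10⁻¹⁷) = 2.029 × 10⁻²² kg·m/s.
λ = h/p = 6.626 × 10⁻³⁴ / 2.029 × 10⁻²² = 3.27 × 10⁻¹² m = 3270 fm.

λ = 3270 fm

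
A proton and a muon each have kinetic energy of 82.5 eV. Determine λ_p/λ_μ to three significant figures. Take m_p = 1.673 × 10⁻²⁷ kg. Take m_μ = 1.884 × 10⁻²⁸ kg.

λ_p/λ_μ = 0.336

At fixed KE, p = √(2mKE) so λ = h/p ∝ 1/√m.
λ_p/λ_μ = √(m_μ/m_p) = √(1.884 × 10⁻²⁸/1.673 × 10⁻²⁷) = √(0.1126) = 0.336.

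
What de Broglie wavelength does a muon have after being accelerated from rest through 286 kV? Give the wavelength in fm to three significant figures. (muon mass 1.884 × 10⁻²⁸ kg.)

λ = 159 fm

KE = eV = 1.602 × 10⁻¹⁹ × 2.860 × 10⁵ = 4.582 × 10⁻¹⁴ J.
p = √(2mKE) = √(2 × 1.884 × 10⁻²⁸ × 4.582 × 10⁻¹⁴) = 4.155 × 10⁻²¹ kg·m/s.
λ = h/p = 6.626 × 10⁻³⁴ / 4.155 × 10⁻²¹ = 1.59 × 10⁻¹³ m = 159 fm.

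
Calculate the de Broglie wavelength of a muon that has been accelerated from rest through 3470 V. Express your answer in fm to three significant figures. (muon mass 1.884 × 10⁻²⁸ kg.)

λ = 1450 fm

KE = eV = 1.602 × 10⁻¹⁹ × 3470 = 5.559 × 10⁻¹⁶ J.
p = √(2mKE) = √(2 × 1.884 × 10⁻²⁸ × 5.559 × 10⁻¹⁶) = 4.577 × 10⁻²² kg·m/s.
λ = h/p = 6.626 × 10⁻³⁴ / 4.577 × 10⁻²² = 1.45 × 10⁻¹² m = 1450 fm.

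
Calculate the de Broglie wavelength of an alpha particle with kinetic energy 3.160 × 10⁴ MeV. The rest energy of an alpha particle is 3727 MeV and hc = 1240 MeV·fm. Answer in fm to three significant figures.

Total energy E = KE + m₀c² = 3.160 × 10⁴ + 3727 = 35327 MeV.
(pc)² = E² − (m₀c²)² = (35327)² − (3727)² = 1.234 × 10⁹ MeV², so pc = 3.513 × 10⁴ MeV.
λ = hc/(pc) = 1240 MeV·fm / 3.513 × 10⁴ MeV = 0.0353 fm.

λ = 0.0353 fm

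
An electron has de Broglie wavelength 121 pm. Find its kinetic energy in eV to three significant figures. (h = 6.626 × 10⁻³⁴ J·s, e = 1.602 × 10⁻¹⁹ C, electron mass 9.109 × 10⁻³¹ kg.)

KE = 103 eV

p = h/λ = 6.626 × 10⁻³⁴ / 1.210 × 10⁻¹⁰ = 5.476 × 10⁻²⁴ kg·m/s.
KE = p²/(2m) = (5.476 × 10⁻²⁴)² / (2 × 9.109 × 10⁻³¹) = 1.646 × 10⁻¹⁷ J = 103 eV.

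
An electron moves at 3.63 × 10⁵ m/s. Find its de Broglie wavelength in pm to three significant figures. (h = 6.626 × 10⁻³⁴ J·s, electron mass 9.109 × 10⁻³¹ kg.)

λ = 2000 pm

p = mv = 9.109 × 10⁻³¹ × 3.63 × 10⁵ = 3.307 × 10⁻²⁵ kg·m/s.
λ = h/p = 6.626 × 10⁻³⁴ / 3.307 × 10⁻²⁵ = 2.00 × 10⁻⁹ m = 2000 pm.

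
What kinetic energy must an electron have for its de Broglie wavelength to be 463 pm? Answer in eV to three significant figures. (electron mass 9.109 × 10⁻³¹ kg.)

KE = 7.02 eV

p = h/λ = 6.626 × 10⁻³⁴ / 4.630 × 10⁻¹⁰ = 1.431 × 10⁻²⁴ kg·m/s.
KE = p²/(2m) = (1.431 × 10⁻²⁴)² / (2 × 9.109 × 10⁻³¹) = 1.124 × 10⁻¹⁸ J = 7.02 eV.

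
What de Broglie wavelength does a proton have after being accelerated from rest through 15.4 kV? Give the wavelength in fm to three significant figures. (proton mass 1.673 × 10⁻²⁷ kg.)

λ = 231 fm

KE = eV = 1.602 × 10⁻¹⁹ × 1.540 × 10⁴ = 2.467 × 10⁻¹⁵ J.
p = √(2mKE) = √(2 × 1.673 × 10⁻²⁷ × 2.467 × 10⁻¹⁵) = 2.873 × 10⁻²¹ kg·m/s.
λ = h/p = 6.626 × 10⁻³⁴ / 2.873 × 10⁻²¹ = 2.31 × 10⁻¹³ m = 231 fm.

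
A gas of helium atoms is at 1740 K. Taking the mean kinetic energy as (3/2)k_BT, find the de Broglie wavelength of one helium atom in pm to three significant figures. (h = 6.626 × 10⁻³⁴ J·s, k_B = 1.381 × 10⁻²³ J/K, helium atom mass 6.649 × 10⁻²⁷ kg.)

KE = (3/2)k_BT = 1.5 × 1.381 × 10⁻²³ × 1740 = 3.604 × 10⁻²⁰ J.
p = √(2mKE) = √(2 × 6.649 × 10⁻²⁷ × 3.604 × 10⁻²⁰) = 2.189 × 10⁻²³ kg·m/s.
λ = h/p = 3.03 × 10⁻¹¹ m = 30.3 pm.

λ = 30.3 pm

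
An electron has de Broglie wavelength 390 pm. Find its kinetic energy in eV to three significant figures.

KE = 9.89 eV

p = h/λ = 6.626 × 10⁻³⁴ / 3.900 × 10⁻¹⁰ = 1.699 × 10⁻²⁴ kg·m/s.
KE = p²/(2m) = (1.699 × 10⁻²⁴)² / (2 × 9.109 × 10⁻³¹) = 1.584 × 10⁻¹⁸ J = 9.89 eV.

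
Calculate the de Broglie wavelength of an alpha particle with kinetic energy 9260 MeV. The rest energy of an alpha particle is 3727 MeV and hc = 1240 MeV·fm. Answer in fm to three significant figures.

Total energy E = KE + m₀c² = 9260 + 3727 = 12987 MeV.
(pc)² = E² − (m₀c²)² = (12987)² − (3727)² = 1.548 × 10⁸ MeV², so pc = 1.244 × 10⁴ MeV.
λ = hc/(pc) = 1240 MeV·fm / 1.244 × 10⁴ MeV = 0.0997 fm.

λ = 0.0997 fm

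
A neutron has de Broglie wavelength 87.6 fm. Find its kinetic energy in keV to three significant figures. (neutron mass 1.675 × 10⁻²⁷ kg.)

KE = 107 keV

p = h/λ = 6.626 × 10⁻³⁴ / 8.760 × 10⁻¹⁴ = 7.564 × 10⁻²¹ kg·m/s.
KE = p²/(2m) = (7.564 × 10⁻²¹)² / (2 × 1.675 × 10⁻²⁷) = 1.708 × 10⁻¹⁴ J = 107 keV.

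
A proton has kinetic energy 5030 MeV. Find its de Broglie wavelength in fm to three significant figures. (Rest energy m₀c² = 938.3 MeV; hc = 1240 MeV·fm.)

Total energy E = KE + m₀c² = 5030 + 938.3 = 5968.3 MeV.
(pc)² = E² − (m₀c²)² = (5968.3)² − (938.3)² = 3.474 × 10⁷ MeV², so pc = 5894 MeV.
λ = hc/(pc) = 1240 MeV·fm / 5894 MeV = 0.210 fm.

λ = 0.210 fm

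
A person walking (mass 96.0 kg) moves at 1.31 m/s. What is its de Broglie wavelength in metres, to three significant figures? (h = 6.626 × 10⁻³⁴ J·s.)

λ = 5.27 × 10⁻³⁶ m

p = mv = 96.0 × 1.31 = 1.258 × 10² kg·m/s.
λ = h/p = 6.626 × 10⁻³⁴ / 1.258 × 10² = 5.27 × 10⁻³⁶ m.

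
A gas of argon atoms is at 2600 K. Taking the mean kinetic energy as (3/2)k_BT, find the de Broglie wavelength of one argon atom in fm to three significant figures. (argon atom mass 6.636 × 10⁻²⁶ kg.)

KE = (3/2)k_BT = 1.5 × 1.381 × 10⁻²³ × 2600 = 5.386 × 10⁻²⁰ J.
p = √(2mKE) = √(2 × 6.636 × 10⁻²⁶ × 5.386 × 10⁻²⁰) = 8.455 × 10⁻²³ kg·m/s.
λ = h/p = 7.84 × 10⁻¹² m = 7840 fm.

λ = 7840 fm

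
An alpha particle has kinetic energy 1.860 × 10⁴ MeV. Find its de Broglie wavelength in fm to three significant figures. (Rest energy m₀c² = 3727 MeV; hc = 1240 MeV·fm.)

λ = 0.0563 fm

Total energy E = KE + m₀c² = 1.860 × 10⁴ + 3727 = 22327 MeV.
(pc)² = E² − (m₀c²)² = (22327)² − (3727)² = 4.846 × 10⁸ MeV², so pc = 2.201 × 10⁴ MeV.
λ = hc/(pc) = 1240 MeV·fm / 2.201 × 10⁴ MeV = 0.0563 fm.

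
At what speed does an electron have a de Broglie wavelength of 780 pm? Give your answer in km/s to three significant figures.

v = 933 km/s

p = h/λ = 6.626 × 10⁻³⁴ / 7.800 × 10⁻¹⁰ = 8.495 × 10⁻²⁵ kg·m/s.
v = p/m = 8.495 × 10⁻²⁵ / 9.109 × 10⁻³¹ = 9.33 × 10⁵ m/s = 933 km/s.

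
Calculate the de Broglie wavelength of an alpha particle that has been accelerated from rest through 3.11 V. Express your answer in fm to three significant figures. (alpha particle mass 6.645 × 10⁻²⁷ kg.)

KE = 2eV = 2 × 1.602 × 10⁻¹⁹ × 3.110 = 9.964 × 10⁻¹⁹ J.
p = √(2mKE) = √(2 × 6.645 × 10⁻²⁷ × 9.964 × 10⁻¹⁹) = 1.151 × 10⁻²² kg·m/s.
λ = h/p = 6.626 × 10⁻³⁴ / 1.151 × 10⁻²² = 5.76 × 10⁻¹² m = 5760 fm.

λ = 5760 fm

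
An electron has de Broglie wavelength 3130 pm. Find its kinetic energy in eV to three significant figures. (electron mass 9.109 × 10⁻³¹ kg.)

p = h/λ = 6.626 × 10⁻³⁴ / 3.130 × 10⁻⁹ = 2.117 × 10⁻²⁵ kg·m/s.
KE = p²/(2m) = (2.117 × 10⁻²⁵)² / (2 × 9.109 × 10⁻³¹) = 2.460 × 10⁻²⁰ J = 0.154 eV.

KE = 0.154 eV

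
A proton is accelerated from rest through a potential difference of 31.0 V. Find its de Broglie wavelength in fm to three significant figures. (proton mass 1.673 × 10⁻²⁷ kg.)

KE = eV = 1.602 × 10⁻¹⁹ × 31.00 = 4.966 × 10⁻¹⁸ J.
p = √(2mKE) = √(2 × 1.673 × 10⁻²⁷ × 4.966 × 10⁻¹⁸) = 1.289 × 10⁻²² kg·m/s.
λ = h/p = 6.626 × 10⁻³⁴ / 1.289 × 10⁻²² = 5.14 × 10⁻¹² m = 5140 fm.

λ = 5140 fm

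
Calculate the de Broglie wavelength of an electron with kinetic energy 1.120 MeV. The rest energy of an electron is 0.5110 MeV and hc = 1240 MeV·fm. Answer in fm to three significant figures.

Total energy E = KE + m₀c² = 1.120 + 0.5110 = 1.6310 MeV.
(pc)² = E² − (m₀c²)² = (1.6310)² − (0.5110)² = 2.399 MeV², so pc = 1.549 MeV.
λ = hc/(pc) = 1240 MeV·fm / 1.549 MeV = 801 fm.

λ = 801 fm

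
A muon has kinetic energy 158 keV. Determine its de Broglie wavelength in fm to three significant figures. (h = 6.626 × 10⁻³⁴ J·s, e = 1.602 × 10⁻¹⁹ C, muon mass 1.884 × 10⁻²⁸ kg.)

KE = 158 keV = 2.531 × 10⁻¹⁴ J.
p = √(2mKE) = √(2 × 1.884 × 10⁻²⁸ × 2.531 × 10⁻¹⁴) = 3.088 × 10⁻²¹ kg·m/s.
λ = h/p = 6.626 × 10⁻³⁴ / 3.088 × 10⁻²¹ = 2.15 × 10⁻¹³ m = 215 fm.

λ = 215 fm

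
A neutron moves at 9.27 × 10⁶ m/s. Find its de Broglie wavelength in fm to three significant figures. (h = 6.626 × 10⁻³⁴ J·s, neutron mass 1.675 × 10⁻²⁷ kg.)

p = mv = 1.675 × 10⁻²⁷ × 9.27 × 10⁶ = 1.553 × 10⁻²⁰ kg·m/s.
λ = h/p = 6.626 × 10⁻³⁴ / 1.553 × 10⁻²⁰ = 4.27 × 10⁻¹⁴ m = 42.7 fm.

λ = 42.7 fm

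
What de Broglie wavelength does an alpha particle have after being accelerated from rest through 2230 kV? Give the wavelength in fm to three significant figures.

KE = 2eV = 2 × 1.602 × 10⁻¹⁹ × 2.230 × 10⁶ = 7.145 × 10⁻¹³ J.
p = √(2mKE) = √(2 × 6.645 × 10⁻²⁷ × 7.145 × 10⁻¹³) = 9.745 × 10⁻²⁰ kg·m/s.
λ = h/p = 6.626 × 10⁻³⁴ / 9.745 × 10⁻²⁰ = 6.80 × 10⁻¹⁵ m = 6.80 fm.

λ = 6.80 fm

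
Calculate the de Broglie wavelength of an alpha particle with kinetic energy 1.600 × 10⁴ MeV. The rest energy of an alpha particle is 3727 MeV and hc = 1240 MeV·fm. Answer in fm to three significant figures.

Total energy E = KE + m₀c² = 1.600 × 10⁴ + 3727 = 19727 MeV.
(pc)² = E² − (m₀c²)² = (19727)² − (3727)² = 3.753 × 10⁸ MeV², so pc = 1.937 × 10⁴ MeV.
λ = hc/(pc) = 1240 MeV·fm / 1.937 × 10⁴ MeV = 0.0640 fm.

λ = 0.0640 fm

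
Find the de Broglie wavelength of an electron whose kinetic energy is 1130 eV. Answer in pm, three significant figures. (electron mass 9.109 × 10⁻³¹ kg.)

KE = 1130 eV = 1.810 × 10⁻¹⁶ J.
p = √(2mKE) = √(2 × 9.109 × 10⁻³¹ × 1.810 × 10⁻¹⁶) = 1.816 × 10⁻²³ kg·m/s.
λ = h/p = 6.626 × 10⁻³⁴ / 1.816 × 10⁻²³ = 3.65 × 10⁻¹¹ m = 36.5 pm.

λ = 36.5 pm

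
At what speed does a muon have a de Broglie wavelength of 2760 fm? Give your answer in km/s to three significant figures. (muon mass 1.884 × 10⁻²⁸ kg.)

v = 1270 km/s

p = h/λ = 6.626 × 10⁻³⁴ / 2.760 × 10⁻¹² = 2.401 × 10⁻²² kg·m/s.
v = p/m = 2.401 × 10⁻²² / 1.884 × 10⁻²⁸ = 1.27 × 10⁶ m/s = 1270 km/s.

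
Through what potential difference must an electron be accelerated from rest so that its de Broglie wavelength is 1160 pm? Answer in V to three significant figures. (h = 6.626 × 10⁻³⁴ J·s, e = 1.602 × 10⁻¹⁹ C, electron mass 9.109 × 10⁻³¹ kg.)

V = 1.12 V

p = h/λ = 6.626 × 10⁻³⁴ / 1.160 × 10⁻⁹ = 5.712 × 10⁻²⁵ kg·m/s.
KE = p²/(2m) = 1.791 × 10⁻¹⁹ J.
V = KE/e = 1.791 × 10⁻¹⁹ / (1.602 × 10⁻¹⁹) = 1.12 V.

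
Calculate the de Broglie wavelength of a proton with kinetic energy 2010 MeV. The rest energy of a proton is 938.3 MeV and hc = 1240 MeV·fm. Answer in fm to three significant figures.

λ = 0.444 fm

Total energy E = KE + m₀c² = 2010 + 938.3 = 2948.3 MeV.
(pc)² = E² − (m₀c²)² = (2948.3)² − (938.3)² = 7.812 × 10⁶ MeV², so pc = 2795 MeV.
λ = hc/(pc) = 1240 MeV·fm / 2795 MeV = 0.444 fm.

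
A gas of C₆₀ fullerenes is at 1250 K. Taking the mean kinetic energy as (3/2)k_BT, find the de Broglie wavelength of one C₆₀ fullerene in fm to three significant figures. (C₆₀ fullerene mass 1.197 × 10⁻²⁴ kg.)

λ = 2660 fm

KE = (3/2)k_BT = 1.5 × 1.381 × 10⁻²³ × 1250 = 2.589 × 10⁻²⁰ J.
p = √(2mKE) = √(2 × 1.197 × 10⁻²⁴ × 2.589 × 10⁻²⁰) = 2.490 × 10⁻²² kg·m/s.
λ = h/p = 2.66 × 10⁻¹² m = 2660 fm.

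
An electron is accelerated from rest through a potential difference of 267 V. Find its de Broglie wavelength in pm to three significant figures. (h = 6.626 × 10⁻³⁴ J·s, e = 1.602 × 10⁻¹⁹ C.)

KE = eV = 1.602 × 10⁻¹⁹ × 267.0 = 4.277 × 10⁻¹⁷ J.
p = √(2mKE) = √(2 × 9.109 × 10⁻³¹ × 4.277 × 10⁻¹⁷) = 8.827 × 10⁻²⁴ kg·m/s.
λ = h/p = 6.626 × 10⁻³⁴ / 8.827 × 10⁻²⁴ = 7.51 × 10⁻¹¹ m = 75.1 pm.

λ = 75.1 pm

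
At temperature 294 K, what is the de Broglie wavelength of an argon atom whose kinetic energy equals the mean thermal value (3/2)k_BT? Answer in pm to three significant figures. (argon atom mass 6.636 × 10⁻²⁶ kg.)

KE = (3/2)k_BT = 1.5 × 1.381 × 10⁻²³ × 294 = 6.090 × 10⁻²¹ J.
p = √(2mKE) = √(2 × 6.636 × 10⁻²⁶ × 6.090 × 10⁻²¹) = 2.843 × 10⁻²³ kg·m/s.
λ = h/p = 2.33 × 10⁻¹¹ m = 23.3 pm.

λ = 23.3 pm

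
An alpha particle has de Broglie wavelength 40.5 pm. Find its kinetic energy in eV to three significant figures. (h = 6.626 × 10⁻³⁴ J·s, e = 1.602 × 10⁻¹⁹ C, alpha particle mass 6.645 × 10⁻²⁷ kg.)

p = h/λ = 6.626 × 10⁻³⁴ / 4.050 × 10⁻¹¹ = 1.636 × 10⁻²³ kg·m/s.
KE = p²/(2m) = (1.636 × 10⁻²³)² / (2 × 6.645 × 10⁻²⁷) = 2.014 × 10⁻²⁰ J = 0.126 eV.

KE = 0.126 eV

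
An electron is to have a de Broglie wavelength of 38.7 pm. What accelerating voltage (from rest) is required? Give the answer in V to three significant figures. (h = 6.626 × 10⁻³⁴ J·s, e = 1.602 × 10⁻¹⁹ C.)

V = 1000 V

p = h/λ = 6.626 × 10⁻³⁴ / 3.870 × 10⁻¹¹ = 1.712 × 10⁻²³ kg·m/s.
KE = p²/(2m) = 1.609 × 10⁻¹⁶ J.
V = KE/e = 1.609 × 10⁻¹⁶ / (1.602 × 10⁻¹⁹) = 1000 V.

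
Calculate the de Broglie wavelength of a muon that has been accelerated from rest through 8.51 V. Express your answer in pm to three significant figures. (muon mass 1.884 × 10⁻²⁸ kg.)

KE = eV = 1.602 × 10⁻¹⁹ × 8.510 = 1.363 × 10⁻¹⁸ J.
p = √(2mKE) = √(2 × 1.884 × 10⁻²⁸ × 1.363 × 10⁻¹⁸) = 2.266 × 10⁻²³ kg·m/s.
λ = h/p = 6.626 × 10⁻³⁴ / 2.266 × 10⁻²³ = 2.92 × 10⁻¹¹ m = 29.2 pm.

λ = 29.2 pm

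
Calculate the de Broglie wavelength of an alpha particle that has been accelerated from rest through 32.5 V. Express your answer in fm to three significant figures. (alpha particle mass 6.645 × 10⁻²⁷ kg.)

KE = 2eV = 2 × 1.602 × 10⁻¹⁹ × 32.50 = 1.041 × 10⁻¹⁷ J.
p = √(2mKE) = √(2 × 6.645 × 10⁻²⁷ × 1.041 × 10⁻¹⁷) = 3.720 × 10⁻²² kg·m/s.
λ = h/p = 6.626 × 10⁻³⁴ / 3.720 × 10⁻²² = 1.78 × 10⁻¹² m = 1780 fm.

λ = 1780 fm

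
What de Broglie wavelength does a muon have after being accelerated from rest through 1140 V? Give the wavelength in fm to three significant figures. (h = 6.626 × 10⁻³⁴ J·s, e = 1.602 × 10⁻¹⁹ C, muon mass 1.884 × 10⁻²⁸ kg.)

λ = 2530 fm

KE = eV = 1.602 × 10⁻¹⁹ × 1140 = 1.826 × 10⁻¹⁶ J.
p = √(2mKE) = √(2 × 1.884 × 10⁻²⁸ × 1.826 × 10⁻¹⁶) = 2.623 × 10⁻²² kg·m/s.
λ = h/p = 6.626 × 10⁻³⁴ / 2.623 × 10⁻²² = 2.53 × 10⁻¹² m = 2530 fm.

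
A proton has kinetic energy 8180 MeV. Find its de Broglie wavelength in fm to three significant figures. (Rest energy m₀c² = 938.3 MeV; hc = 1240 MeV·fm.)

λ = 0.137 fm

Total energy E = KE + m₀c² = 8180 + 938.3 = 9118.3 MeV.
(pc)² = E² − (m₀c²)² = (9118.3)² − (938.3)² = 8.226 × 10⁷ MeV², so pc = 9070 MeV.
λ = hc/(pc) = 1240 MeV·fm / 9070 MeV = 0.137 fm.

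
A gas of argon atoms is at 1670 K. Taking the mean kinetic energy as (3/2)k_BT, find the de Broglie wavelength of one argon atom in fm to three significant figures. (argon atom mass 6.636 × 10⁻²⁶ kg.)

KE = (3/2)k_BT = 1.5 × 1.381 × 10⁻²³ × 1670 = 3.459 × 10⁻²⁰ J.
p = √(2mKE) = √(2 × 6.636 × 10⁻²⁶ × 3.459 × 10⁻²⁰) = 6.776 × 10⁻²³ kg·m/s.
λ = h/p = 9.78 × 10⁻¹² m = 9780 fm.

λ = 9780 fm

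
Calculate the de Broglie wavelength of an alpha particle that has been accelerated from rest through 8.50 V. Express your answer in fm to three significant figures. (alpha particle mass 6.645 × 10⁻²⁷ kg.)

λ = 3480 fm

KE = 2eV = 2 × 1.602 × 10⁻¹⁹ × 8.500 = 2.723 × 10⁻¹⁸ J.
p = √(2mKE) = √(2 × 6.645 × 10⁻²⁷ × 2.723 × 10⁻¹⁸) = 1.902 × 10⁻²² kg·m/s.
λ = h/p = 6.626 × 10⁻³⁴ / 1.902 × 10⁻²² = 3.48 × 10⁻¹² m = 3480 fm.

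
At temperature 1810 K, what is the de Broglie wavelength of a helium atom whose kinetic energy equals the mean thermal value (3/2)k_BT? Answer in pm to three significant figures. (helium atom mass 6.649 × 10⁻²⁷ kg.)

KE = (3/2)k_BT = 1.5 × 1.381 × 10⁻²³ × 1810 = 3.749 × 10⁻²⁰ J.
p = √(2mKE) = √(2 × 6.649 × 10⁻²⁷ × 3.749 × 10⁻²⁰) = 2.233 × 10⁻²³ kg·m/s.
λ = h/p = 2.97 × 10⁻¹¹ m = 29.7 pm.

λ = 29.7 pm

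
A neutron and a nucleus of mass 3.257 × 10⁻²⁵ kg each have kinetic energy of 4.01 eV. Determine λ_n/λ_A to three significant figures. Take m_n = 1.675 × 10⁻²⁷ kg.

λ_n/λ_A = 13.9

At fixed KE, p = √(2mKE) so λ = h/p ∝ 1/√m.
λ_n/λ_A = √(m_A/m_n) = √(3.257 × 10⁻²⁵/1.675 × 10⁻²⁷) = √(194.4) = 13.9.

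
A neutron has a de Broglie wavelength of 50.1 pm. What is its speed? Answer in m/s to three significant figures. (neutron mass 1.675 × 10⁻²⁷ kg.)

v = 7900 m/s

p = h/λ = 6.626 × 10⁻³⁴ / 5.010 × 10⁻¹¹ = 1.323 × 10⁻²³ kg·m/s.
v = p/m = 1.323 × 10⁻²³ / 1.675 × 10⁻²⁷ = 7.90 × 10³ m/s = 7900 m/s.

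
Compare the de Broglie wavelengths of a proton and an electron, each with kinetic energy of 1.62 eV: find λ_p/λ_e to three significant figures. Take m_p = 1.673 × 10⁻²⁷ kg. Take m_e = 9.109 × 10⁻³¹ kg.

λ_p/λ_e = 0.0233

At fixed KE, p = √(2mKE) so λ = h/p ∝ 1/√m.
λ_p/λ_e = √(m_e/m_p) = √(9.109 × 10⁻³¹/1.673 × 10⁻²⁷) = √(5.445 × 10⁻⁴) = 0.0233.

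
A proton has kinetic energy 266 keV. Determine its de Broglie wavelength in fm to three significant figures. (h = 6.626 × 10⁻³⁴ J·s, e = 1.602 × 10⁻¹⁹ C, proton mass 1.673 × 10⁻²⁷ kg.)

λ = 55.5 fm

KE = 266 keV = 4.261 × 10⁻¹⁴ J.
p = √(2mKE) = √(2 × 1.673 × 10⁻²⁷ × 4.261 × 10⁻¹⁴) = 1.194 × 10⁻²⁰ kg·m/s.
λ = h/p = 6.626 × 10⁻³⁴ / 1.194 × 10⁻²⁰ = 5.55 × 10⁻¹⁴ m = 55.5 fm.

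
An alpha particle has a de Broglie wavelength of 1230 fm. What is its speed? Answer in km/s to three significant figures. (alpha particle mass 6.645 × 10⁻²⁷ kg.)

p = h/λ = 6.626 × 10⁻³⁴ / 1.230 × 10⁻¹² = 5.387 × 10⁻²² kg·m/s.
v = p/m = 5.387 × 10⁻²² / 6.645 × 10⁻²⁷ = 8.11 × 10⁴ m/s = 81.1 km/s.

v = 81.1 km/s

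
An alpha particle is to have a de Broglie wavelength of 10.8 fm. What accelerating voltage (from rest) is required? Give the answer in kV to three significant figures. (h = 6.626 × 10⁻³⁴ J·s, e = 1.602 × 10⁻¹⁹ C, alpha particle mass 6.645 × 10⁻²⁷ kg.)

V = 884 kV

p = h/λ = 6.626 × 10⁻³⁴ / 1.080 × 10⁻¹⁴ = 6.135 × 10⁻²⁰ kg·m/s.
KE = p²/(2m) = 2.832 × 10⁻¹³ J.
V = KE/2e = 2.832 × 10⁻¹³ / (2 × 1.602 × 10⁻¹⁹) = 884 kV.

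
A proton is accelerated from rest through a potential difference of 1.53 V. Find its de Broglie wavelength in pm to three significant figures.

λ = 23.1 pm

KE = eV = 1.602 × 10⁻¹⁹ × 1.530 = 2.451 × 10⁻¹⁹ J.
p = √(2mKE) = √(2 × 1.673 × 10⁻²⁷ × 2.451 × 10⁻¹⁹) = 2.864 × 10⁻²³ kg·m/s.
λ = h/p = 6.626 × 10⁻³⁴ / 2.864 × 10⁻²³ = 2.31 × 10⁻¹¹ m = 23.1 pm.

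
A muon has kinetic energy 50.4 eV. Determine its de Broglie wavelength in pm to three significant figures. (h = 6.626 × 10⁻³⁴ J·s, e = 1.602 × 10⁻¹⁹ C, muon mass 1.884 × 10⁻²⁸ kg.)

λ = 12.0 pm

KE = 50.4 eV = 8.074 × 10⁻¹⁸ J.
p = √(2mKE) = √(2 × 1.884 × 10⁻²⁸ × 8.074 × 10⁻¹⁸) = 5.516 × 10⁻²³ kg·m/s.
λ = h/p = 6.626 × 10⁻³⁴ / 5.516 × 10⁻²³ = 1.20 × 10⁻¹¹ m = 12.0 pm.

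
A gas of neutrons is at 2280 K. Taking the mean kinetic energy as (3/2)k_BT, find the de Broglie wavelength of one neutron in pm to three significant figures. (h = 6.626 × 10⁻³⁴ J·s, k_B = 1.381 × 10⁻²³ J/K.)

λ = 52.7 pm

KE = (3/2)k_BT = 1.5 × 1.381 × 10⁻²³ × 2280 = 4.723 × 10⁻²⁰ J.
p = √(2mKE) = √(2 × 1.675 × 10⁻²⁷ × 4.723 × 10⁻²⁰) = 1.258 × 10⁻²³ kg·m/s.
λ = h/p = 5.27 × 10⁻¹¹ m = 52.7 pm.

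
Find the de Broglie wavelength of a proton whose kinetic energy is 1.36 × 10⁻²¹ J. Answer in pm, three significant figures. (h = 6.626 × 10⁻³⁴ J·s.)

p = √(2mKE) = √(2 × 1.673 × 10⁻²⁷ × 1.360 × 10⁻²¹) = 2.133 × 10⁻²⁴ kg·m/s.
λ = h/p = 6.626 × 10⁻³⁴ / 2.133 × 10⁻²⁴ = 3.11 × 10⁻¹⁰ m = 311 pm.

λ = 311 pm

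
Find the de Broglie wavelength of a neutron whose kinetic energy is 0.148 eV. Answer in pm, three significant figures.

λ = 74.3 pm

KE = 0.148 eV = 2.371 × 10⁻²⁰ J.
p = √(2mKE) = √(2 × 1.675 × 10⁻²⁷ × 2.371 × 10⁻²⁰) = 8.912 × 10⁻²⁴ kg·m/s.
λ = h/p = 6.626 × 10⁻³⁴ / 8.912 × 10⁻²⁴ = 7.43 × 10⁻¹¹ m = 74.3 pm.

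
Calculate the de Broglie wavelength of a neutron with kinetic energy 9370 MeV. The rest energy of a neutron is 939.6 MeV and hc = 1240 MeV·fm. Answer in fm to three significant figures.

λ = 0.121 fm

Total energy E = KE + m₀c² = 9370 + 939.6 = 10309.6 MeV.
(pc)² = E² − (m₀c²)² = (10309.6)² − (939.6)² = 1.054 × 10⁸ MeV², so pc = 1.027 × 10⁴ MeV.
λ = hc/(pc) = 1240 MeV·fm / 1.027 × 10⁴ MeV = 0.121 fm.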